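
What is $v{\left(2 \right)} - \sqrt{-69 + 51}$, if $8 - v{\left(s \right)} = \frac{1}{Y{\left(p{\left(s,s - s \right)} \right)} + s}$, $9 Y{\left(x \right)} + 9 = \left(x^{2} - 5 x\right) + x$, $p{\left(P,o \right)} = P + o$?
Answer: $\frac{31}{5} - 3 i \sqrt{2} \approx 6.2 - 4.2426 i$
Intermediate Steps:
$Y{\left(x \right)} = -1 - \frac{4 x}{9} + \frac{x^{2}}{9}$ ($Y{\left(x \right)} = -1 + \frac{\left(x^{2} - 5 x\right) + x}{9} = -1 + \frac{x^{2} - 4 x}{9} = -1 + \left(- \frac{4 x}{9} + \frac{x^{2}}{9}\right) = -1 - \frac{4 x}{9} + \frac{x^{2}}{9}$)
$v{\left(s \right)} = 8 - \frac{1}{-1 + \frac{s^{2}}{9} + \frac{5 s}{9}}$ ($v{\left(s \right)} = 8 - \frac{1}{\left(-1 - \frac{4 \left(s + \left(s - s\right)\right)}{9} + \frac{\left(s + \left(s - s\right)\right)^{2}}{9}\right) + s} = 8 - \frac{1}{\left(-1 - \frac{4 \left(s + 0\right)}{9} + \frac{\left(s + 0\right)^{2}}{9}\right) + s} = 8 - \frac{1}{\left(-1 - \frac{4 s}{9} + \frac{s^{2}}{9}\right) + s} = 8 - \frac{1}{-1 + \frac{s^{2}}{9} + \frac{5 s}{9}}$)
$v{\left(2 \right)} - \sqrt{-69 + 51} = \frac{-81 + 8 \cdot 2^{2} + 40 \cdot 2}{-9 + 2^{2} + 5 \cdot 2} - \sqrt{-69 + 51} = \frac{-81 + 8 \cdot 4 + 80}{-9 + 4 + 10} - \sqrt{-18} = \frac{-81 + 32 + 80}{5} - 3 i \sqrt{2} = \frac{1}{5} \cdot 31 - 3 i \sqrt{2} = \frac{31}{5} - 3 i \sqrt{2}$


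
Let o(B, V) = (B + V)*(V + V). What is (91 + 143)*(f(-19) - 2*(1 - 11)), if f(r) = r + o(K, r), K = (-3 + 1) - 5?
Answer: 231426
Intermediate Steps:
K = -7 (K = -2 - 5 = -7)
o(B, V) = 2*V*(B + V) (o(B, V) = (B + V)*(2*V) = 2*V*(B + V))
f(r) = r + 2*r*(-7 + r)
(91 + 143)*(f(-19) - 2*(1 - 11)) = (91 + 143)*(-19*(-13 + 2*(-19)) - 2*(1 - 11)) = 234*(-19*(-13 - 38) - 2*(-10)) = 234*(-19*(-51) + 20) = 234*(969 + 20) = 234*989 = 231426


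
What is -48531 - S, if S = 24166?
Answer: -72697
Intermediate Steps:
-48531 - S = -48531 - 1*24166 = -48531 - 24166 = -72697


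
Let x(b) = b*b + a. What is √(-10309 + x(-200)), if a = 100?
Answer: 31*√31 ≈ 172.60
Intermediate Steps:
x(b) = 100 + b² (x(b) = b*b + 100 = b² + 100 = 100 + b²)
√(-10309 + x(-200)) = √(-10309 + (100 + (-200)²)) = √(-10309 + (100 + 40000)) = √(-10309 + 40100) = √29791 = 31*√31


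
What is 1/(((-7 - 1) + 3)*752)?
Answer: -1/3760 ≈ -0.00026596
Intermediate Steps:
1/(((-7 - 1) + 3)*752) = 1/((-8 + 3)*752) = 1/(-5*752) = 1/(-3760) = -1/3760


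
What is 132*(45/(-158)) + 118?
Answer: 6352/79 ≈ 80.405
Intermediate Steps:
132*(45/(-158)) + 118 = 132*(45*(-1/158)) + 118 = 132*(-45/158) + 118 = -2970/79 + 118 = 6352/79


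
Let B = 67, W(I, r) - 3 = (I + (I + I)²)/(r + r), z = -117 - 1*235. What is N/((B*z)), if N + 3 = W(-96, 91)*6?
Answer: -111669/2146144 ≈ -0.052032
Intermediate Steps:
z = -352 (z = -117 - 235 = -352)
W(I, r) = 3 + (I + 4*I²)/(2*r) (W(I, r) = 3 + (I + (I + I)²)/(r + r) = 3 + (I + (2*I)²)/((2*r)) = 3 + (I + 4*I²)*(1/(2*r)) = 3 + (I + 4*I²)/(2*r))
N = 111669/91 (N = -3 + ((½)*(-96 + 4*(-96)² + 6*91)/91)*6 = -3 + ((½)*(1/91)*(-96 + 4*9216 + 546))*6 = -3 + ((½)*(1/91)*(-96 + 36864 + 546))*6 = -3 + ((½)*(1/91)*37314)*6 = -3 + (18657/91)*6 = -3 + 111942/91 = 111669/91 ≈ 1227.1)
N/((B*z)) = 111669/(91*((67*(-352)))) = (111669/91)/(-23584) = (111669/91)*(-1/23584) = -111669/2146144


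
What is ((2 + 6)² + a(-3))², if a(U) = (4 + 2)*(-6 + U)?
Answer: 100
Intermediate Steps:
a(U) = -36 + 6*U (a(U) = 6*(-6 + U) = -36 + 6*U)
((2 + 6)² + a(-3))² = ((2 + 6)² + (-36 + 6*(-3)))² = (8² + (-36 - 18))² = (64 - 54)² = 10² = 100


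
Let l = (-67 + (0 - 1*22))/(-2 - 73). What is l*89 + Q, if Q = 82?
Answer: 14071/75 ≈ 187.61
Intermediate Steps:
l = 89/75 (l = (-67 + (0 - 22))/(-75) = (-67 - 22)*(-1/75) = -89*(-1/75) = 89/75 ≈ 1.1867)
l*89 + Q = (89/75)*89 + 82 = 7921/75 + 82 = 14071/75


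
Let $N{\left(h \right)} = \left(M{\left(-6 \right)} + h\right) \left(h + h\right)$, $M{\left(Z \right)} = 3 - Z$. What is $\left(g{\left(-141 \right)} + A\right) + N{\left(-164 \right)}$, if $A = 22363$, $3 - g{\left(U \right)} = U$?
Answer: $73347$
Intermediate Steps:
$g{\left(U \right)} = 3 - U$
$N{\left(h \right)} = 2 h \left(9 + h\right)$ ($N{\left(h \right)} = \left(\left(3 - -6\right) + h\right) \left(h + h\right) = \left(\left(3 + 6\right) + h\right) 2 h = \left(9 + h\right) 2 h = 2 h \left(9 + h\right)$)
$\left(g{\left(-141 \right)} + A\right) + N{\left(-164 \right)} = \left(\left(3 - -141\right) + 22363\right) + 2 \left(-164\right) \left(9 - 164\right) = \left(\left(3 + 141\right) + 22363\right) + 2 \left(-164\right) \left(-155\right) = \left(144 + 22363\right) + 50840 = 22507 + 50840 = 73347$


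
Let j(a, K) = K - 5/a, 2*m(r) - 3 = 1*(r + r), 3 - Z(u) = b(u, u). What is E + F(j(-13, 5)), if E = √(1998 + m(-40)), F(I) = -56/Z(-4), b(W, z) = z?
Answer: -8 + √7838/2 ≈ 36.266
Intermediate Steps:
Z(u) = 3 - u
m(r) = 3/2 + r (m(r) = 3/2 + (1*(r + r))/2 = 3/2 + (1*(2*r))/2 = 3/2 + (2*r)/2 = 3/2 + r)
j(a, K) = K - 5/a
F(I) = -8 (F(I) = -56/(3 - 1*(-4)) = -56/(3 + 4) = -56/7 = -56*⅐ = -8)
E = √7838/2 (E = √(1998 + (3/2 - 40)) = √(1998 - 77/2) = √(3919/2) = √7838/2 ≈ 44.266)
E + F(j(-13, 5)) = √7838/2 - 8 = -8 + √7838/2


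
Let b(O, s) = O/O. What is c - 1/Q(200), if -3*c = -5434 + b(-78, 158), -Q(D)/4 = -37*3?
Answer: 804083/444 ≈ 1811.0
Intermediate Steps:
b(O, s) = 1
Q(D) = 444 (Q(D) = -(-148)*3 = -4*(-111) = 444)
c = 1811 (c = -(-5434 + 1)/3 = -1/3*(-5433) = 1811)
c - 1/Q(200) = 1811 - 1/444 = 804083/444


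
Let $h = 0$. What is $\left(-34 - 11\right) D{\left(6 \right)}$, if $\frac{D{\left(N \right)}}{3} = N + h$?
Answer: $-810$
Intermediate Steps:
$D{\left(N \right)} = 3 N$ ($D{\left(N \right)} = 3 \left(N + 0\right) = 3 N$)
$\left(-34 - 11\right) D{\left(6 \right)} = \left(-34 - 11\right) 3 \cdot 6 = \left(-45\right) 18 = -810$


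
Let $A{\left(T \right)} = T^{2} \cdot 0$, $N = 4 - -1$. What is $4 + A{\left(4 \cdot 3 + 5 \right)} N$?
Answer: $4$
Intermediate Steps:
$N = 5$ ($N = 4 + 1 = 5$)
$A{\left(T \right)} = 0$
$4 + A{\left(4 \cdot 3 + 5 \right)} N = 4 + 0 \cdot 5 = 4 + 0 = 4$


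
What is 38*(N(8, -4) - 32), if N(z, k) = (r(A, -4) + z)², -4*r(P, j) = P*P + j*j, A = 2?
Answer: -874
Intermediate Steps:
r(P, j) = -P²/4 - j²/4 (r(P, j) = -(P*P + j*j)/4 = -(P² + j²)/4 = -P²/4 - j²/4)
N(z, k) = (-5 + z)² (N(z, k) = ((-¼*2² - ¼*(-4)²) + z)² = ((-¼*4 - ¼*16) + z)² = ((-1 - 4) + z)² = (-5 + z)²)
38*(N(8, -4) - 32) = 38*((-5 + 8)² - 32) = 38*(3² - 32) = 38*(9 - 32) = 38*(-23) = -874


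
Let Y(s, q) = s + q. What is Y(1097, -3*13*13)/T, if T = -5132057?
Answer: -590/5132057 ≈ -0.00011496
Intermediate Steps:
Y(s, q) = q + s
Y(1097, -3*13*13)/T = (-3*13*13 + 1097)/(-5132057) = (-39*13 + 1097)*(-1/5132057) = (-507 + 1097)*(-1/5132057) = 590*(-1/5132057) = -590/5132057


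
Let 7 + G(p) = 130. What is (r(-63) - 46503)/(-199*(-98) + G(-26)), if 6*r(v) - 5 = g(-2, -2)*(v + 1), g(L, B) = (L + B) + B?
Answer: -278641/117750 ≈ -2.3664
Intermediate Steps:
G(p) = 123 (G(p) = -7 + 130 = 123)
g(L, B) = L + 2*B (g(L, B) = (B + L) + B = L + 2*B)
r(v) = -1/6 - v (r(v) = 5/6 + ((-2 + 2*(-2))*(v + 1))/6 = 5/6 + ((-2 - 4)*(1 + v))/6 = 5/6 + (-6*(1 + v))/6 = 5/6 + (-6 - 6*v)/6 = 5/6 + (-1 - v) = -1/6 - v)
(r(-63) - 46503)/(-199*(-98) + G(-26)) = ((-1/6 - 1*(-63)) - 46503)/(-199*(-98) + 123) = ((-1/6 + 63) - 46503)/(19502 + 123) = (377/6 - 46503)/19625 = -278641/6*1/19625 = -278641/117750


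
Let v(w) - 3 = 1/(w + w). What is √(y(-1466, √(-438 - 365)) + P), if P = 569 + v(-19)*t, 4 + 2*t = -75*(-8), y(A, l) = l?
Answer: √(525312 + 361*I*√803)/19 ≈ 38.148 + 0.37141*I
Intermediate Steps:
v(w) = 3 + 1/(2*w) (v(w) = 3 + 1/(w + w) = 3 + 1/(2*w))
t = 298 (t = -2 + (-75*(-8))/2 = -2 + (½)*600 = -2 + 300 = 298)
P = 27648/19 (P = 569 + (3 + (½)/(-19))*298 = 569 + (3 + (½)*(-1/19))*298 = 569 + (3 - 1/38)*298 = 569 + (113/38)*298 = 569 + 16837/19 = 27648/19 ≈ 1455.2)
√(y(-1466, √(-438 - 365)) + P) = √(√(-438 - 365) + 27648/19) = √(√(-803) + 27648/19) = √(I*√803 + 27648/19) = √(27648/19 + I*√803)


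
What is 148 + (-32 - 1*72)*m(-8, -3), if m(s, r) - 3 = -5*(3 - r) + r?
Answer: 3268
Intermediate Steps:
m(s, r) = -12 + 6*r (m(s, r) = 3 + (-5*(3 - r) + r) = 3 + ((-15 + 5*r) + r) = 3 + (-15 + 6*r) = -12 + 6*r)
148 + (-32 - 1*72)*m(-8, -3) = 148 + (-32 - 1*72)*(-12 + 6*(-3)) = 148 + (-32 - 72)*(-12 - 18) = 148 - 104*(-30) = 148 + 3120 = 3268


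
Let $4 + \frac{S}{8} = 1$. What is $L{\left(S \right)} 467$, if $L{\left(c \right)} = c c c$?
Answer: $-6455808$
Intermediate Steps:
$S = -24$ ($S = -32 + 8 \cdot 1 = -32 + 8 = -24$)
$L{\left(c \right)} = c^{3}$ ($L{\left(c \right)} = c^{2} c = c^{3}$)
$L{\left(S \right)} 467 = \left(-24\right)^{3} \cdot 467 = \left(-13824\right) 467 = -6455808$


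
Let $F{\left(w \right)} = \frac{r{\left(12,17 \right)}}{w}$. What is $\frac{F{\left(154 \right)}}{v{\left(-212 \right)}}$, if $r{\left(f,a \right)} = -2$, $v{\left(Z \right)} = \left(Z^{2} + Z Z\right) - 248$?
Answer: $- \frac{1}{6902280} \approx -1.4488 \cdot 10^{-7}$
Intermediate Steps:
$v{\left(Z \right)} = -248 + 2 Z^{2}$ ($v{\left(Z \right)} = \left(Z^{2} + Z^{2}\right) - 248 = 2 Z^{2} - 248 = -248 + 2 Z^{2}$)
$F{\left(w \right)} = - \frac{2}{w}$
$\frac{F{\left(154 \right)}}{v{\left(-212 \right)}} = \frac{\left(-2\right) \frac{1}{154}}{-248 + 2 \left(-212\right)^{2}} = \frac{\left(-2\right) \frac{1}{154}}{-248 + 2 \cdot 44944} = - \frac{1}{77 \left(-248 + 89888\right)} = - \frac{1}{77 \cdot 89640} = \left(- \frac{1}{77}\right) \frac{1}{89640} = - \frac{1}{6902280}$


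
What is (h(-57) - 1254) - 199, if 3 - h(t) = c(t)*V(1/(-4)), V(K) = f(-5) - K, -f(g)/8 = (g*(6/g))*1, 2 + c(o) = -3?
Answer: -6755/4 ≈ -1688.8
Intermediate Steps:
c(o) = -5 (c(o) = -2 - 3 = -5)
f(g) = -48 (f(g) = -8*g*(6/g) = -48)
V(K) = -48 - K
h(t) = -943/4 (h(t) = 3 - (-5)*(-48 - 1/(-4)) = 3 - (-5)*(-48 - 1*(-¼)) = 3 - (-5)*(-48 + ¼) = 3 - (-5)*(-191)/4 = 3 - 1*955/4 = 3 - 955/4 = -943/4)
(h(-57) - 1254) - 199 = (-943/4 - 1254) - 199 = -5959/4 - 199 = -6755/4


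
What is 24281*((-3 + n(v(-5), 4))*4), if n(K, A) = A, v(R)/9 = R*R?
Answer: 97124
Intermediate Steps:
v(R) = 9*R² (v(R) = 9*(R*R) = 9*R²)
24281*((-3 + n(v(-5), 4))*4) = 24281*((-3 + 4)*4) = 24281*(1*4) = 24281*4 = 97124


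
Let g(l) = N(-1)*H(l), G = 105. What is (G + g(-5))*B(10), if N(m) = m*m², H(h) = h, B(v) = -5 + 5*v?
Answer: 4950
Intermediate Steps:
N(m) = m³
g(l) = -l (g(l) = (-1)³*l = -l)
(G + g(-5))*B(10) = (105 - 1*(-5))*(-5 + 5*10) = (105 + 5)*(-5 + 50) = 110*45 = 4950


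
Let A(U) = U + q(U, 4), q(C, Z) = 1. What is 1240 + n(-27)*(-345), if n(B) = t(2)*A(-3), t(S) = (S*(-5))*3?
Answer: -19460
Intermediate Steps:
t(S) = -15*S (t(S) = -5*S*3 = -15*S)
A(U) = 1 + U (A(U) = U + 1 = 1 + U)
n(B) = 60 (n(B) = (-15*2)*(1 - 3) = -30*(-2) = 60)
1240 + n(-27)*(-345) = 1240 + 60*(-345) = 1240 - 20700 = -19460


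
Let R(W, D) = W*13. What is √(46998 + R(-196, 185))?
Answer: 5*√1778 ≈ 210.83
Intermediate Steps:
R(W, D) = 13*W
√(46998 + R(-196, 185)) = √(46998 + 13*(-196)) = √(46998 - 2548) = √44450 = 5*√1778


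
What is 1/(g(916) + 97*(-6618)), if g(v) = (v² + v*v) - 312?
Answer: 1/1035854 ≈ 9.6539e-7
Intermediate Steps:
g(v) = -312 + 2*v² (g(v) = (v² + v²) - 312 = 2*v² - 312 = -312 + 2*v²)
1/(g(916) + 97*(-6618)) = 1/((-312 + 2*916²) + 97*(-6618)) = 1/((-312 + 2*839056) - 641946) = 1/((-312 + 1678112) - 641946) = 1/(1677800 - 641946) = 1/1035854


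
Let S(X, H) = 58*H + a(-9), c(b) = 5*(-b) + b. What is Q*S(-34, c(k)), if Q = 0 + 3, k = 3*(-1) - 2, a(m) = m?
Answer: 3453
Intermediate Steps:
k = -5 (k = -3 - 2 = -5)
Q = 3
c(b) = -4*b (c(b) = -5*b + b = -4*b)
S(X, H) = -9 + 58*H (S(X, H) = 58*H - 9 = -9 + 58*H)
Q*S(-34, c(k)) = 3*(-9 + 58*(-4*(-5))) = 3*(-9 + 58*20) = 3*(-9 + 1160) = 3*1151 = 3453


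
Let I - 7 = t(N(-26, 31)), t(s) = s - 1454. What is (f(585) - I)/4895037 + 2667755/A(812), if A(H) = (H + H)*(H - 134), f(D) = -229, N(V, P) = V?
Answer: 621910912643/256656579984 ≈ 2.4231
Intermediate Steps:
t(s) = -1454 + s
I = -1473 (I = 7 + (-1454 - 26) = 7 - 1480 = -1473)
A(H) = 2*H*(-134 + H) (A(H) = (2*H)*(-134 + H) = 2*H*(-134 + H))
(f(585) - I)/4895037 + 2667755/A(812) = (-229 - 1*(-1473))/4895037 + 2667755/((2*812*(-134 + 812))) = (-229 + 1473)*(1/4895037) + 2667755/((2*812*678)) = 1244*(1/4895037) + 2667755/1101072 = 1244/4895037 + 2667755*(1/1101072) = 1244/4895037 + 2667755/1101072 = 621910912643/256656579984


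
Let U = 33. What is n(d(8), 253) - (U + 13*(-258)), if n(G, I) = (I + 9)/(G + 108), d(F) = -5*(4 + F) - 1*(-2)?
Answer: 83156/25 ≈ 3326.2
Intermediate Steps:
d(F) = -18 - 5*F (d(F) = (-20 - 5*F) + 2 = -18 - 5*F)
n(G, I) = (9 + I)/(108 + G)
n(d(8), 253) - (U + 13*(-258)) = (9 + 253)/(108 + (-18 - 5*8)) - (33 + 13*(-258)) = 262/(108 + (-18 - 40)) - (33 - 3354) = 262/(108 - 58) - 1*(-3321) = 262/50 + 3321 = (1/50)*262 + 3321 = 131/25 + 3321 = 83156/25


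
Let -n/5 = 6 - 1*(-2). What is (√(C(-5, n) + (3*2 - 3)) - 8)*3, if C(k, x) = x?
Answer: -24 + 3*I*√37 ≈ -24.0 + 18.248*I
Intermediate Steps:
n = -40 (n = -5*(6 - 1*(-2)) = -5*(6 + 2) = -5*8 = -40)
(√(C(-5, n) + (3*2 - 3)) - 8)*3 = (√(-40 + (3*2 - 3)) - 8)*3 = (√(-40 + (6 - 3)) - 8)*3 = (√(-40 + 3) - 8)*3 = (√(-37) - 8)*3 = (I*√37 - 8)*3 = (-8 + I*√37)*3 = -24 + 3*I*√37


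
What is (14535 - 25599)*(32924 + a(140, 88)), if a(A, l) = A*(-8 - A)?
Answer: -135025056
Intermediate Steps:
(14535 - 25599)*(32924 + a(140, 88)) = (14535 - 25599)*(32924 - 1*140*(8 + 140)) = -11064*(32924 - 1*140*148) = -11064*(32924 - 20720) = -11064*12204 = -135025056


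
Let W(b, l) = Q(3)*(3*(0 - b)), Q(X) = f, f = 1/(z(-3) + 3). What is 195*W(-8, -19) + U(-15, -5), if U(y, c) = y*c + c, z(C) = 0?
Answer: 1630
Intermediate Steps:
f = ⅓ (f = 1/(0 + 3) = 1/3 = ⅓ ≈ 0.33333)
U(y, c) = c + c*y (U(y, c) = c*y + c = c + c*y)
Q(X) = ⅓
W(b, l) = -b (W(b, l) = (3*(0 - b))/3 = (3*(-b))/3 = (-3*b)/3 = -b)
195*W(-8, -19) + U(-15, -5) = 195*(-1*(-8)) - 5*(1 - 15) = 195*8 - 5*(-14) = 1560 + 70 = 1630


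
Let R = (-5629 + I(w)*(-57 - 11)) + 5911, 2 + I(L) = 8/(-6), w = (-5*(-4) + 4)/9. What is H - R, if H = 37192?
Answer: 110050/3 ≈ 36683.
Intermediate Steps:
w = 8/3 (w = (20 + 4)*(⅑) = 24*(⅑) = 8/3 ≈ 2.6667)
I(L) = -10/3 (I(L) = -2 + 8/(-6) = -2 + 8*(-⅙) = -2 - 4/3 = -10/3)
R = 1526/3 (R = (-5629 - 10*(-57 - 11)/3) + 5911 = (-5629 - 10/3*(-68)) + 5911 = (-5629 + 680/3) + 5911 = -16207/3 + 5911 = 1526/3 ≈ 508.67)
H - R = 37192 - 1*1526/3 = 37192 - 1526/3 = 110050/3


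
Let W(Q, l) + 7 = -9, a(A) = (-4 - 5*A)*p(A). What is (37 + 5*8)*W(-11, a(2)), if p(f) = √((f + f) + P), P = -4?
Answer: -1232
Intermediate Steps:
p(f) = √(-4 + 2*f) (p(f) = √((f + f) - 4) = √(2*f - 4) = √(-4 + 2*f))
a(A) = √(-4 + 2*A)*(-4 - 5*A) (a(A) = (-4 - 5*A)*√(-4 + 2*A) = √(-4 + 2*A)*(-4 - 5*A))
W(Q, l) = -16 (W(Q, l) = -7 - 9 = -16)
(37 + 5*8)*W(-11, a(2)) = (37 + 5*8)*(-16) = (37 + 40)*(-16) = 77*(-16) = -1232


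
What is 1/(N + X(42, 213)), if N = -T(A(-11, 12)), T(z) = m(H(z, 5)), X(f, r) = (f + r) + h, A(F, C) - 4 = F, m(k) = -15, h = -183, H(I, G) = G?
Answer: 1/87 ≈ 0.011494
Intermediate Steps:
A(F, C) = 4 + F
X(f, r) = -183 + f + r (X(f, r) = (f + r) - 183 = -183 + f + r)
T(z) = -15
N = 15 (N = -1*(-15) = 15)
1/(N + X(42, 213)) = 1/(15 + (-183 + 42 + 213)) = 1/(15 + 72) = 1/87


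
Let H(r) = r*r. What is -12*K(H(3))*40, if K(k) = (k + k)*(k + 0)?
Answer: -77760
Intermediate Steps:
H(r) = r²
K(k) = 2*k² (K(k) = (2*k)*k = 2*k²)
-12*K(H(3))*40 = -24*(3²)²*40 = -24*9²*40 = -24*81*40 = -12*162*40 = -1944*40 = -77760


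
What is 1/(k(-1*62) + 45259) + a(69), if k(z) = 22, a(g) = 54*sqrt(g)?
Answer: 1/45281 + 54*sqrt(69) ≈ 448.56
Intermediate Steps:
1/(k(-1*62) + 45259) + a(69) = 1/(22 + 45259) + 54*sqrt(69) = 1/45281 + 54*sqrt(69)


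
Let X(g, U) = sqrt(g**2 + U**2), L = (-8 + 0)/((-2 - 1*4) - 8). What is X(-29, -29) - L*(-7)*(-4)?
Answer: -16 + 29*sqrt(2) ≈ 25.012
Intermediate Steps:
L = 4/7 (L = -8/((-2 - 4) - 8) = -8/(-6 - 8) = -8/(-14) = -8*(-1/14) = 4/7 ≈ 0.57143)
X(g, U) = sqrt(U**2 + g**2)
X(-29, -29) - L*(-7)*(-4) = sqrt((-29)**2 + (-29)**2) - (4/7)*(-7)*(-4) = sqrt(841 + 841) - (-4)*(-4) = sqrt(1682) - 1*16 = 29*sqrt(2) - 16 = -16 + 29*sqrt(2)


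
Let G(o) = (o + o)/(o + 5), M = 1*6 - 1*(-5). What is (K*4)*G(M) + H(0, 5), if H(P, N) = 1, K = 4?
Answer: 23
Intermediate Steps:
M = 11 (M = 6 + 5 = 11)
G(o) = 2*o/(5 + o) (G(o) = (2*o)/(5 + o) = 2*o/(5 + o))
(K*4)*G(M) + H(0, 5) = (4*4)*(2*11/(5 + 11)) + 1 = 16*(2*11/16) + 1 = 16*(2*11*(1/16)) + 1 = 16*(11/8) + 1 = 22 + 1 = 23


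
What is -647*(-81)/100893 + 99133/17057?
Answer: 3631910656/573643967 ≈ 6.3313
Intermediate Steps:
-647*(-81)/100893 + 99133/17057 = 52407*(1/100893) + 99133*(1/17057) = 17469/33631 + 99133/17057 = 3631910656/573643967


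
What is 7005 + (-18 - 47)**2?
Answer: 11230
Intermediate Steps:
7005 + (-18 - 47)**2 = 7005 + (-65)**2 = 7005 + 4225 = 11230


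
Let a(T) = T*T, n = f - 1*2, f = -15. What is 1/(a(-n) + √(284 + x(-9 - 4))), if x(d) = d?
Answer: 289/83250 - √271/83250 ≈ 0.0032737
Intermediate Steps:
n = -17 (n = -15 - 1*2 = -15 - 2 = -17)
a(T) = T²
1/(a(-n) + √(284 + x(-9 - 4))) = 1/((-1*(-17))² + √(284 + (-9 - 4))) = 1/(17² + √(284 - 13)) = 1/(289 + √271)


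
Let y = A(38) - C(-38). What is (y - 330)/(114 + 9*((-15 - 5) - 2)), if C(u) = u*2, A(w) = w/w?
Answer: 253/84 ≈ 3.0119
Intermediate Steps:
A(w) = 1
C(u) = 2*u
y = 77 (y = 1 - 2*(-38) = 1 - 1*(-76) = 1 + 76 = 77)
(y - 330)/(114 + 9*((-15 - 5) - 2)) = (77 - 330)/(114 + 9*((-15 - 5) - 2)) = -253/(114 + 9*(-20 - 2)) = -253/(114 + 9*(-22)) = -253/(114 - 198) = -253/(-84) = -253*(-1/84) = 253/84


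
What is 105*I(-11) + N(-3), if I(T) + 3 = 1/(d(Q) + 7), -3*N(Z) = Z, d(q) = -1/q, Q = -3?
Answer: -6593/22 ≈ -299.68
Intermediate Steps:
N(Z) = -Z/3
I(T) = -63/22 (I(T) = -3 + 1/(-1/(-3) + 7) = -3 + 1/(-1*(-⅓) + 7) = -3 + 1/(⅓ + 7) = -3 + 1/(22/3) = -3 + 3/22 = -63/22)
105*I(-11) + N(-3) = 105*(-63/22) - ⅓*(-3) = -6615/22 + 1 = -6593/22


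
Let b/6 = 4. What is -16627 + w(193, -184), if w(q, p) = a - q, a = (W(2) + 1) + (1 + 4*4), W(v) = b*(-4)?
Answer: -16898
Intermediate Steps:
b = 24 (b = 6*4 = 24)
W(v) = -96 (W(v) = 24*(-4) = -96)
a = -78 (a = (-96 + 1) + (1 + 4*4) = -95 + (1 + 16) = -95 + 17 = -78)
w(q, p) = -78 - q
-16627 + w(193, -184) = -16627 + (-78 - 1*193) = -16627 + (-78 - 193) = -16627 - 271 = -16898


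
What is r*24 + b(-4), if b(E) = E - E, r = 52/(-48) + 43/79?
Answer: -1022/79 ≈ -12.937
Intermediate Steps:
r = -511/948 (r = 52*(-1/48) + 43*(1/79) = -13/12 + 43/79 = -511/948 ≈ -0.53903)
b(E) = 0
r*24 + b(-4) = -511/948*24 + 0 = -1022/79 + 0 = -1022/79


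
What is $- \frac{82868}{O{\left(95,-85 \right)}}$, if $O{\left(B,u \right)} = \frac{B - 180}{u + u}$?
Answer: $-165736$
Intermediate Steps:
$O{\left(B,u \right)} = \frac{-180 + B}{2 u}$
$- \frac{82868}{O{\left(95,-85 \right)}} = - \frac{82868}{\frac{1}{2} \frac{1}{-85} \left(-180 + 95\right)} = - \frac{82868}{\frac{1}{2} \left(- \frac{1}{85}\right) \left(-85\right)} = - 82868 \frac{1}{\frac{1}{2}} = \left(-82868\right) 2 = -165736$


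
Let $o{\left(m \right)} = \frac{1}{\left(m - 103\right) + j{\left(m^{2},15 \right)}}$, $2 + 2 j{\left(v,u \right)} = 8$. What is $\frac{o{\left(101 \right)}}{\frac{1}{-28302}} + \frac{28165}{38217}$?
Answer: $- \frac{1081589369}{38217} \approx -28301.0$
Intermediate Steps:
$j{\left(v,u \right)} = 3$ ($j{\left(v,u \right)} = -1 + \frac{1}{2} \cdot 8 = -1 + 4 = 3$)
$o{\left(m \right)} = \frac{1}{-100 + m}$ ($o{\left(m \right)} = \frac{1}{\left(m - 103\right) + 3} = \frac{1}{\left(-103 + m\right) + 3} = \frac{1}{-100 + m}$)
$\frac{o{\left(101 \right)}}{\frac{1}{-28302}} + \frac{28165}{38217} = \frac{1}{\left(-100 + 101\right) \frac{1}{-28302}} + \frac{28165}{38217} = \frac{1}{1 \left(- \frac{1}{28302}\right)} + 28165 \cdot \frac{1}{38217} = 1 \left(-28302\right) + \frac{28165}{38217} = -28302 + \frac{28165}{38217} = - \frac{1081589369}{38217}$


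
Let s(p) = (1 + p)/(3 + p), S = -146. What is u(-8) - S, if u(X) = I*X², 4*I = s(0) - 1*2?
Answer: 358/3 ≈ 119.33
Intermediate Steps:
s(p) = (1 + p)/(3 + p)
I = -5/12 (I = ((1 + 0)/(3 + 0) - 1*2)/4 = (1/3 - 2)/4 = ((⅓)*1 - 2)/4 = (⅓ - 2)/4 = (¼)*(-5/3) = -5/12 ≈ -0.41667)
u(X) = -5*X²/12
u(-8) - S = -5/12*(-8)² - 1*(-146) = -5/12*64 + 146 = -80/3 + 146 = 358/3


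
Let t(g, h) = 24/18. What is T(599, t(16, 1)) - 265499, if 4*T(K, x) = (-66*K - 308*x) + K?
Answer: -3304025/12 ≈ -2.7534e+5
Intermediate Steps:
t(g, h) = 4/3 (t(g, h) = 24*(1/18) = 4/3)
T(K, x) = -77*x - 65*K/4 (T(K, x) = ((-66*K - 308*x) + K)/4 = ((-308*x - 66*K) + K)/4 = (-308*x - 65*K)/4 = -77*x - 65*K/4)
T(599, t(16, 1)) - 265499 = (-77*4/3 - 65/4*599) - 265499 = (-308/3 - 38935/4) - 265499 = -118037/12 - 265499 = -3304025/12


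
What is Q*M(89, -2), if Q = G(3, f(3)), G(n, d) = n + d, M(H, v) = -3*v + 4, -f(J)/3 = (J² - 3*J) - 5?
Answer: 180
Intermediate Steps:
f(J) = 15 - 3*J² + 9*J (f(J) = -3*((J² - 3*J) - 5) = -3*(-5 + J² - 3*J) = 15 - 3*J² + 9*J)
M(H, v) = 4 - 3*v
G(n, d) = d + n
Q = 18 (Q = (15 - 3*3² + 9*3) + 3 = (15 - 3*9 + 27) + 3 = (15 - 27 + 27) + 3 = 15 + 3 = 18)
Q*M(89, -2) = 18*(4 - 3*(-2)) = 18*(4 + 6) = 18*10 = 180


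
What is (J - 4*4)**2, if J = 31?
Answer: 225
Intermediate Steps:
(J - 4*4)**2 = (31 - 4*4)**2 = (31 - 16)**2 = 15**2 = 225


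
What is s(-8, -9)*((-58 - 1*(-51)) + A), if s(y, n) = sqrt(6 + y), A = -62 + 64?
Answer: -5*I*sqrt(2) ≈ -7.0711*I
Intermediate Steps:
A = 2
s(-8, -9)*((-58 - 1*(-51)) + A) = sqrt(6 - 8)*((-58 - 1*(-51)) + 2) = sqrt(-2)*((-58 + 51) + 2) = (I*sqrt(2))*(-7 + 2) = (I*sqrt(2))*(-5) = -5*I*sqrt(2)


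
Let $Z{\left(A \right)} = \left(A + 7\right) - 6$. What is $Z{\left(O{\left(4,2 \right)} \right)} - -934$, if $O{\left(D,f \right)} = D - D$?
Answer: $935$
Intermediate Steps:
$O{\left(D,f \right)} = 0$
$Z{\left(A \right)} = 1 + A$ ($Z{\left(A \right)} = \left(7 + A\right) - 6 = 1 + A$)
$Z{\left(O{\left(4,2 \right)} \right)} - -934 = \left(1 + 0\right) - -934 = 1 + 934 = 935$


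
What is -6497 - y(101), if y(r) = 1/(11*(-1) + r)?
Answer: -584731/90 ≈ -6497.0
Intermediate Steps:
y(r) = 1/(-11 + r)
-6497 - y(101) = -6497 - 1/(-11 + 101) = -6497 - 1/90 = -584731/90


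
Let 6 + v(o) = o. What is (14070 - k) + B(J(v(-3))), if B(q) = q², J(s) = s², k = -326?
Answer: 20957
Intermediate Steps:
v(o) = -6 + o
(14070 - k) + B(J(v(-3))) = (14070 - 1*(-326)) + ((-6 - 3)²)² = (14070 + 326) + ((-9)²)² = 14396 + 81² = 14396 + 6561 = 20957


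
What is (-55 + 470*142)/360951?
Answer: 66685/360951 ≈ 0.18475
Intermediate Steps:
(-55 + 470*142)/360951 = (-55 + 66740)*(1/360951) = 66685*(1/360951) = 66685/360951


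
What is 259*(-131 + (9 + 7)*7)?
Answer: -4921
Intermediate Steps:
259*(-131 + (9 + 7)*7) = 259*(-131 + 16*7) = 259*(-131 + 112) = 259*(-19) = -4921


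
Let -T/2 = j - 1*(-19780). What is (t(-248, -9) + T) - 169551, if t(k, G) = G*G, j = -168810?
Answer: 128590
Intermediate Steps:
T = 298060 (T = -2*(-168810 - 1*(-19780)) = -2*(-168810 + 19780) = -2*(-149030) = 298060)
t(k, G) = G²
(t(-248, -9) + T) - 169551 = ((-9)² + 298060) - 169551 = (81 + 298060) - 169551 = 298141 - 169551 = 128590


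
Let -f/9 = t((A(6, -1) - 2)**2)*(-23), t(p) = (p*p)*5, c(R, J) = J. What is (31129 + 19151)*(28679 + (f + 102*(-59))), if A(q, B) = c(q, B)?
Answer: 5354618880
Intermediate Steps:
A(q, B) = B
t(p) = 5*p**2 (t(p) = p**2*5 = 5*p**2)
f = 83835 (f = -9*5*((-1 - 2)**2)**2*(-23) = -9*5*((-3)**2)**2*(-23) = -9*5*9**2*(-23) = -9*5*81*(-23) = -3645*(-23) = -9*(-9315) = 83835)
(31129 + 19151)*(28679 + (f + 102*(-59))) = (31129 + 19151)*(28679 + (83835 + 102*(-59))) = 50280*(28679 + (83835 - 6018)) = 50280*(28679 + 77817) = 50280*106496 = 5354618880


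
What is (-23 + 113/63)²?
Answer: 1784896/3969 ≈ 449.71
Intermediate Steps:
(-23 + 113/63)² = (-1336/63)² = 1784896/3969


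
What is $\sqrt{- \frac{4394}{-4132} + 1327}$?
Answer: $\frac{\sqrt{5668647414}}{2066} \approx 36.443$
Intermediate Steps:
$\sqrt{- \frac{4394}{-4132} + 1327} = \sqrt{\left(-4394\right) \left(- \frac{1}{4132}\right) + 1327} = \sqrt{\frac{2197}{2066} + 1327} = \sqrt{\frac{2743779}{2066}} = \frac{\sqrt{5668647414}}{2066}$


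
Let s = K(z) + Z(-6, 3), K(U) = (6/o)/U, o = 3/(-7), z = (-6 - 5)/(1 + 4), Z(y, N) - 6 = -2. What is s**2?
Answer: 12996/121 ≈ 107.40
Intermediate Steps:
Z(y, N) = 4 (Z(y, N) = 6 - 2 = 4)
z = -11/5 ≈ -2.2000
o = -3/7 (o = 3*(-1/7) = -3/7 ≈ -0.42857)
K(U) = -14/U (K(U) = (6/(-3/7))/U = (6*(-7/3))/U = -14/U)
s = 114/11 (s = -14/(-11/5) + 4 = -14*(-5/11) + 4 = 70/11 + 4 = 114/11 ≈ 10.364)
s**2 = (114/11)**2 = 12996/121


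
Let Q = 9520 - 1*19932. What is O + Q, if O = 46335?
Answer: 35923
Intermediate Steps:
Q = -10412 (Q = 9520 - 19932 = -10412)
O + Q = 46335 - 10412 = 35923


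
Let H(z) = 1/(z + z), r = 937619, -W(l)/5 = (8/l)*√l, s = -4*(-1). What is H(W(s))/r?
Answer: -1/37504760 ≈ -2.6663e-8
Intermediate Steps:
s = 4
W(l) = -40/√l (W(l) = -5*8/l*√l = -40/√l)
H(z) = 1/(2*z)
H(W(s))/r = (1/(2*((-40/√4))))/937619 = (1/(2*((-40*½))))*(1/937619) = ((½)/(-20))*(1/937619) = ((½)*(-1/20))*(1/937619) = -1/40*1/937619 = -1/37504760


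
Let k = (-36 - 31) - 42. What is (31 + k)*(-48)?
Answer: 3744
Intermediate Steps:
k = -109 (k = -67 - 42 = -109)
(31 + k)*(-48) = (31 - 109)*(-48) = -78*(-48) = 3744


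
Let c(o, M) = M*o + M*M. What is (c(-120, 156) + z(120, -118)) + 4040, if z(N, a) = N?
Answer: 9776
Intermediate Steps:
c(o, M) = M² + M*o (c(o, M) = M*o + M² = M² + M*o)
(c(-120, 156) + z(120, -118)) + 4040 = (156*(156 - 120) + 120) + 4040 = (156*36 + 120) + 4040 = (5616 + 120) + 4040 = 5736 + 4040 = 9776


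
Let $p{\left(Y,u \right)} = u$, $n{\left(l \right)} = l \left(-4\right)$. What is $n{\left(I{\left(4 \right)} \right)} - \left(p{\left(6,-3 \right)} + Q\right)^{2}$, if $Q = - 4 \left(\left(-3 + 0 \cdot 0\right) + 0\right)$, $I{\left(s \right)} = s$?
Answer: $-97$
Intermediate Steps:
$n{\left(l \right)} = - 4 l$
$Q = 12$ ($Q = - 4 \left(\left(-3 + 0\right) + 0\right) = - 4 \left(-3 + 0\right) = \left(-4\right) \left(-3\right) = 12$)
$n{\left(I{\left(4 \right)} \right)} - \left(p{\left(6,-3 \right)} + Q\right)^{2} = \left(-4\right) 4 - \left(-3 + 12\right)^{2} = -16 - 9^{2} = -16 - 81 = -97$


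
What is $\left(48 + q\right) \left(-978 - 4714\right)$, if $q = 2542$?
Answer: $-14742280$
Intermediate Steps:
$\left(48 + q\right) \left(-978 - 4714\right) = \left(48 + 2542\right) \left(-978 - 4714\right) = 2590 \left(-5692\right) = -14742280$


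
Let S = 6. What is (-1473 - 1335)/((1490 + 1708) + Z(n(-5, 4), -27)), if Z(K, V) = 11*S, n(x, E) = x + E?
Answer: -117/136 ≈ -0.86029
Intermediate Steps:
n(x, E) = E + x
Z(K, V) = 66 (Z(K, V) = 11*6 = 66)
(-1473 - 1335)/((1490 + 1708) + Z(n(-5, 4), -27)) = (-1473 - 1335)/((1490 + 1708) + 66) = -2808/(3198 + 66) = -2808/3264 = -2808*1/3264 = -117/136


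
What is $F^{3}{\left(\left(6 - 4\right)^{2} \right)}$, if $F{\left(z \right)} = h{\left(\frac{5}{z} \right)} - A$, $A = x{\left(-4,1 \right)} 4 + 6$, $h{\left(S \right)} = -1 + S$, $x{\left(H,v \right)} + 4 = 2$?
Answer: $\frac{729}{64} \approx 11.391$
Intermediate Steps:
$x{\left(H,v \right)} = -2$ ($x{\left(H,v \right)} = -4 + 2 = -2$)
$A = -2$ ($A = \left(-2\right) 4 + 6 = -8 + 6 = -2$)
$F{\left(z \right)} = 1 + \frac{5}{z}$ ($F{\left(z \right)} = \left(-1 + \frac{5}{z}\right) - -2 = \left(-1 + \frac{5}{z}\right) + 2 = 1 + \frac{5}{z}$)
$F^{3}{\left(\left(6 - 4\right)^{2} \right)} = \left(\frac{5 + \left(6 - 4\right)^{2}}{\left(6 - 4\right)^{2}}\right)^{3} = \left(\frac{5 + 2^{2}}{2^{2}}\right)^{3} = \left(\frac{5 + 4}{4}\right)^{3} = \left(\frac{1}{4} \cdot 9\right)^{3} = \left(\frac{9}{4}\right)^{3} = \frac{729}{64}$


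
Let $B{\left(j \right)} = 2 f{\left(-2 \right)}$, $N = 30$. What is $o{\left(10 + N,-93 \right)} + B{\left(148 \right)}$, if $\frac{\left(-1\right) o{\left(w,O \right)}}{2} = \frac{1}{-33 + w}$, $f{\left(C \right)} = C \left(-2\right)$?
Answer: $\frac{54}{7} \approx 7.7143$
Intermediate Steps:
$f{\left(C \right)} = - 2 C$
$B{\left(j \right)} = 8$ ($B{\left(j \right)} = 2 \left(\left(-2\right) \left(-2\right)\right) = 2 \cdot 4 = 8$)
$o{\left(w,O \right)} = - \frac{2}{-33 + w}$
$o{\left(10 + N,-93 \right)} + B{\left(148 \right)} = - \frac{2}{-33 + \left(10 + 30\right)} + 8 = - \frac{2}{-33 + 40} + 8 = - \frac{2}{7} + 8 = \frac{54}{7}$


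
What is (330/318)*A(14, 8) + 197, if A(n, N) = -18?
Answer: 9451/53 ≈ 178.32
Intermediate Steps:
(330/318)*A(14, 8) + 197 = (330/318)*(-18) + 197 = (330*(1/318))*(-18) + 197 = (55/53)*(-18) + 197 = -990/53 + 197 = 9451/53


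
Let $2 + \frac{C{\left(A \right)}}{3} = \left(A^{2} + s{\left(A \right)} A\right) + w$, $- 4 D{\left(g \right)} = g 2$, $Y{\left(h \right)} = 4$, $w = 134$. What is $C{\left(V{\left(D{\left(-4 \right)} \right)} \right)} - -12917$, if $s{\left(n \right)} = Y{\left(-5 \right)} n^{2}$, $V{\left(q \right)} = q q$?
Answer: $14129$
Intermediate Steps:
$D{\left(g \right)} = - \frac{g}{2}$ ($D{\left(g \right)} = - \frac{g 2}{4} = - \frac{2 g}{4} = - \frac{g}{2}$)
$V{\left(q \right)} = q^{2}$
$s{\left(n \right)} = 4 n^{2}$
$C{\left(A \right)} = 396 + 3 A^{2} + 12 A^{3}$ ($C{\left(A \right)} = -6 + 3 \left(\left(A^{2} + 4 A^{2} A\right) + 134\right) = -6 + 3 \left(\left(A^{2} + 4 A^{3}\right) + 134\right) = -6 + 3 \left(134 + A^{2} + 4 A^{3}\right) = -6 + \left(402 + 3 A^{2} + 12 A^{3}\right) = 396 + 3 A^{2} + 12 A^{3}$)
$C{\left(V{\left(D{\left(-4 \right)} \right)} \right)} - -12917 = \left(396 + 3 \left(\left(\left(- \frac{1}{2}\right) \left(-4\right)\right)^{2}\right)^{2} + 12 \left(\left(\left(- \frac{1}{2}\right) \left(-4\right)\right)^{2}\right)^{3}\right) - -12917 = \left(396 + 3 \left(2^{2}\right)^{2} + 12 \left(2^{2}\right)^{3}\right) + 12917 = \left(396 + 3 \cdot 4^{2} + 12 \cdot 4^{3}\right) + 12917 = \left(396 + 3 \cdot 16 + 12 \cdot 64\right) + 12917 = \left(396 + 48 + 768\right) + 12917 = 1212 + 12917 = 14129$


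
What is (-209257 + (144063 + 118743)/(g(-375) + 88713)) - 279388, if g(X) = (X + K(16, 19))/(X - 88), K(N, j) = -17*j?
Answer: -20070882273787/41074817 ≈ -4.8864e+5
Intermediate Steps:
g(X) = (-323 + X)/(-88 + X) (g(X) = (X - 17*19)/(X - 88) = (X - 323)/(-88 + X) = (-323 + X)/(-88 + X))
(-209257 + (144063 + 118743)/(g(-375) + 88713)) - 279388 = (-209257 + (144063 + 118743)/((-323 - 375)/(-88 - 375) + 88713)) - 279388 = (-209257 + 262806/(-698/(-463) + 88713)) - 279388 = (-209257 + 262806/(-1/463*(-698) + 88713)) - 279388 = (-209257 + 262806/(698/463 + 88713)) - 279388 = (-209257 + 262806/(41074817/463)) - 279388 = (-209257 + 262806*(463/41074817)) - 279388 = (-209257 + 121679178/41074817) - 279388 = -8595071301791/41074817 - 279388 = -20070882273787/41074817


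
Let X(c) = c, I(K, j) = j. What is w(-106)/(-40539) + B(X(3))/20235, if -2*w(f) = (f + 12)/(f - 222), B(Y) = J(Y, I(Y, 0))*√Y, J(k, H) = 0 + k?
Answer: 47/13296792 + √3/6745 ≈ 0.00026033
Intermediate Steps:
J(k, H) = k
B(Y) = Y^(3/2) (B(Y) = Y*√Y = Y^(3/2))
w(f) = -(12 + f)/(2*(-222 + f)) (w(f) = -(f + 12)/(2*(f - 222)) = -(12 + f)/(2*(-222 + f)))
w(-106)/(-40539) + B(X(3))/20235 = ((-12 - 1*(-106))/(2*(-222 - 106)))/(-40539) + 3^(3/2)/20235 = ((½)*(-12 + 106)/(-328))*(-1/40539) + (3*√3)*(1/20235) = ((½)*(-1/328)*94)*(-1/40539) + √3/6745 = -47/328*(-1/40539) + √3/6745 = 47/13296792 + √3/6745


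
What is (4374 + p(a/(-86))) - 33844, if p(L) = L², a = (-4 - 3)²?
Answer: -217957719/7396 ≈ -29470.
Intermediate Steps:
a = 49 (a = (-7)² = 49)
(4374 + p(a/(-86))) - 33844 = (4374 + (49/(-86))²) - 33844 = (4374 + (49*(-1/86))²) - 33844 = (4374 + (-49/86)²) - 33844 = (4374 + 2401/7396) - 33844 = 32352505/7396 - 33844 = -217957719/7396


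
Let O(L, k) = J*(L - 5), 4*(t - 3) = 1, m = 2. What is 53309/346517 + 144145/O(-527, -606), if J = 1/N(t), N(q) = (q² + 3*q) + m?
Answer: -2547318517471/421364672 ≈ -6045.4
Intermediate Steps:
t = 13/4 (t = 3 + (¼)*1 = 3 + ¼ = 13/4 ≈ 3.2500)
N(q) = 2 + q² + 3*q (N(q) = (q² + 3*q) + 2 = 2 + q² + 3*q)
J = 16/357 (J = 1/(2 + (13/4)² + 3*(13/4)) = 1/(2 + 169/16 + 39/4) = 1/(357/16) = 16/357 ≈ 0.044818)
O(L, k) = -80/357 + 16*L/357 (O(L, k) = 16*(L - 5)/357 = 16*(-5 + L)/357 = -80/357 + 16*L/357)
53309/346517 + 144145/O(-527, -606) = 53309/346517 + 144145/(-80/357 + (16/357)*(-527)) = 53309*(1/346517) + 144145/(-80/357 - 496/21) = 53309/346517 + 144145/(-1216/51) = 53309/346517 + 144145*(-51/1216) = 53309/346517 - 7351395/1216 = -2547318517471/421364672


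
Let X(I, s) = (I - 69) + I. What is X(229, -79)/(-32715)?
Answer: -389/32715 ≈ -0.011891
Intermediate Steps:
X(I, s) = -69 + 2*I (X(I, s) = (-69 + I) + I = -69 + 2*I)
X(229, -79)/(-32715) = (-69 + 2*229)/(-32715) = (-69 + 458)*(-1/32715) = 389*(-1/32715) = -389/32715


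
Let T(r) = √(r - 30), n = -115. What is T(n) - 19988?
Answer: -19988 + I*√145 ≈ -19988.0 + 12.042*I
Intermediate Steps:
T(r) = √(-30 + r)
T(n) - 19988 = √(-30 - 115) - 19988 = √(-145) - 19988 = I*√145 - 19988 = -19988 + I*√145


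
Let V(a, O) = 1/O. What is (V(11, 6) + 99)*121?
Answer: 71995/6 ≈ 11999.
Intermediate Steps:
(V(11, 6) + 99)*121 = (1/6 + 99)*121 = (⅙ + 99)*121 = (595/6)*121 = 71995/6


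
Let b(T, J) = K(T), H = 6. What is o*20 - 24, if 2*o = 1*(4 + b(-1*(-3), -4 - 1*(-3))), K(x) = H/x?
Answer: 36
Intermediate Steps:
K(x) = 6/x
b(T, J) = 6/T
o = 3 (o = (1*(4 + 6/((-1*(-3)))))/2 = (1*(4 + 6/3))/2 = (1*(4 + 6*(⅓)))/2 = (1*(4 + 2))/2 = (1*6)/2 = (½)*6 = 3)
o*20 - 24 = 3*20 - 24 = 60 - 24 = 36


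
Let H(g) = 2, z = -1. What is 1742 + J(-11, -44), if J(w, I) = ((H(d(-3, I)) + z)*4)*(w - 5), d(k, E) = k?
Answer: 1678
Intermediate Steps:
J(w, I) = -20 + 4*w (J(w, I) = ((2 - 1)*4)*(w - 5) = (1*4)*(-5 + w) = 4*(-5 + w) = -20 + 4*w)
1742 + J(-11, -44) = 1742 + (-20 + 4*(-11)) = 1742 + (-20 - 44) = 1742 - 64 = 1678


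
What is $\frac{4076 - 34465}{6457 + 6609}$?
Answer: $- \frac{30389}{13066} \approx -2.3258$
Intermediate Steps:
$\frac{4076 - 34465}{6457 + 6609} = - \frac{30389}{13066}$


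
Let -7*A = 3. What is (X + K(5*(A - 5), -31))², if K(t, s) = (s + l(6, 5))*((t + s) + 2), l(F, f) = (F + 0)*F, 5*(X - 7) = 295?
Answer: 2259009/49 ≈ 46102.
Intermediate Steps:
A = -3/7 (A = -⅐*3 = -3/7 ≈ -0.42857)
X = 66 (X = 7 + (⅕)*295 = 7 + 59 = 66)
l(F, f) = F² (l(F, f) = F*F = F²)
K(t, s) = (36 + s)*(2 + s + t) (K(t, s) = (s + 6²)*((t + s) + 2) = (s + 36)*((s + t) + 2) = (36 + s)*(2 + s + t))
(X + K(5*(A - 5), -31))² = (66 + (72 + (-31)² + 36*(5*(-3/7 - 5)) + 38*(-31) - 155*(-3/7 - 5)))² = (66 + (72 + 961 + 36*(5*(-38/7)) - 1178 - 155*(-38)/7))² = (66 + (72 + 961 + 36*(-190/7) - 1178 - 31*(-190/7)))² = (66 + (72 + 961 - 6840/7 - 1178 + 5890/7))² = (66 - 1965/7)² = (-1503/7)² = 2259009/49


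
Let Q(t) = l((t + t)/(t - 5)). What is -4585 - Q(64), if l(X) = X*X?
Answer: -15976769/3481 ≈ -4589.7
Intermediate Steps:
l(X) = X²
Q(t) = 4*t²/(-5 + t)² (Q(t) = ((t + t)/(t - 5))² = ((2*t)/(-5 + t))² = (2*t/(-5 + t))² = 4*t²/(-5 + t)²)
-4585 - Q(64) = -4585 - 4*64²/(-5 + 64)² = -4585 - 4*4096/59² = -4585 - 4*4096/3481 = -4585 - 1*16384/3481 = -4585 - 16384/3481 = -15976769/3481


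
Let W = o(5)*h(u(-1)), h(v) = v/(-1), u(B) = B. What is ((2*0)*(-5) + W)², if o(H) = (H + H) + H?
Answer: 225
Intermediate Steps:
h(v) = -v (h(v) = v*(-1) = -v)
o(H) = 3*H (o(H) = 2*H + H = 3*H)
W = 15 (W = (3*5)*(-1*(-1)) = 15*1 = 15)
((2*0)*(-5) + W)² = ((2*0)*(-5) + 15)² = (0*(-5) + 15)² = (0 + 15)² = 15² = 225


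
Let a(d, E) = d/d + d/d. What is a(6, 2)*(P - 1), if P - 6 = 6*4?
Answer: 58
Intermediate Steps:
a(d, E) = 2 (a(d, E) = 1 + 1 = 2)
P = 30 (P = 6 + 6*4 = 6 + 24 = 30)
a(6, 2)*(P - 1) = 2*(30 - 1) = 2*29 = 58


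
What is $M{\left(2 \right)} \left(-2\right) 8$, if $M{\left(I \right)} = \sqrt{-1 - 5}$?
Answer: $- 16 i \sqrt{6} \approx - 39.192 i$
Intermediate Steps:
$M{\left(I \right)} = i \sqrt{6}$ ($M{\left(I \right)} = \sqrt{-6} = i \sqrt{6}$)
$M{\left(2 \right)} \left(-2\right) 8 = i \sqrt{6} \left(-2\right) 8 = - 2 i \sqrt{6} \cdot 8 = - 16 i \sqrt{6}$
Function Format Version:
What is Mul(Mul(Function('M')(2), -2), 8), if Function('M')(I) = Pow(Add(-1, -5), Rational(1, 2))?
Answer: Mul(-16, I, Pow(6, Rational(1, 2))) ≈ Mul(-39.192, I)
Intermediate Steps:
Function('M')(I) = Mul(I, Pow(6, Rational(1, 2))) (Function('M')(I) = Pow(-6, Rational(1, 2)) = Mul(I, Pow(6, Rational(1, 2))))
Mul(Mul(Function('M')(2), -2), 8) = Mul(Mul(Mul(I, Pow(6, Rational(1, 2))), -2), 8) = Mul(Mul(-2, I, Pow(6, Rational(1, 2))), 8) = Mul(-16, I, Pow(6, Rational(1, 2)))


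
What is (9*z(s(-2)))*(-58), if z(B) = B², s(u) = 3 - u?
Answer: -13050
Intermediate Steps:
(9*z(s(-2)))*(-58) = (9*(3 - 1*(-2))²)*(-58) = (9*(3 + 2)²)*(-58) = (9*5²)*(-58) = (9*25)*(-58) = 225*(-58) = -13050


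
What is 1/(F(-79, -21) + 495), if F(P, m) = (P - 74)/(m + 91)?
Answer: 70/34497 ≈ 0.0020292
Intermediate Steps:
F(P, m) = (-74 + P)/(91 + m)
1/(F(-79, -21) + 495) = 1/((-74 - 79)/(91 - 21) + 495) = 1/(-153/70 + 495) = 1/(34497/70) = 70/34497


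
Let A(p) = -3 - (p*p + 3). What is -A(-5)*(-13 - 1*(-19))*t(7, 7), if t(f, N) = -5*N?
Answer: -6510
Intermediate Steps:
A(p) = -6 - p² (A(p) = -3 - (p² + 3) = -3 - (3 + p²) = -3 + (-3 - p²) = -6 - p²)
-A(-5)*(-13 - 1*(-19))*t(7, 7) = -(-6 - 1*(-5)²)*(-13 - 1*(-19))*(-5*7) = -(-6 - 1*25)*(-13 + 19)*(-35) = -(-6 - 25)*6*(-35) = -(-31*6)*(-35) = -(-186)*(-35) = -1*6510 = -6510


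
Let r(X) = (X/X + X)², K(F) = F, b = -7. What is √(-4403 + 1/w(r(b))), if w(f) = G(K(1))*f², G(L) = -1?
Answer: I*√5706289/36 ≈ 66.355*I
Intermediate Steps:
r(X) = (1 + X)²
w(f) = -f²
√(-4403 + 1/w(r(b))) = √(-4403 + 1/(-((1 - 7)²)²)) = √(-4403 + 1/(-((-6)²)²)) = √(-4403 + 1/(-1*36²)) = √(-4403 + 1/(-1*1296)) = √(-4403 + 1/(-1296)) = √(-4403 - 1/1296) = √(-5706289/1296) = I*√5706289/36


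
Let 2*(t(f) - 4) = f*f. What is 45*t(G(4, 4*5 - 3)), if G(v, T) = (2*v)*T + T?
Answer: 1053765/2 ≈ 5.2688e+5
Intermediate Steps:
G(v, T) = T + 2*T*v (G(v, T) = 2*T*v + T = T + 2*T*v)
t(f) = 4 + f**2/2 (t(f) = 4 + (f*f)/2 = 4 + f**2/2)
45*t(G(4, 4*5 - 3)) = 45*(4 + ((4*5 - 3)*(1 + 2*4))**2/2) = 45*(4 + ((20 - 3)*(1 + 8))**2/2) = 45*(4 + (17*9)**2/2) = 45*(4 + (1/2)*153**2) = 45*(4 + (1/2)*23409) = 45*(4 + 23409/2) = 45*(23417/2) = 1053765/2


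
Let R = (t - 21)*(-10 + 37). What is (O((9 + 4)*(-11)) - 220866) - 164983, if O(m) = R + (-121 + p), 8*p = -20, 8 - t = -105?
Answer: -766977/2 ≈ -3.8349e+5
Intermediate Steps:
t = 113 (t = 8 - 1*(-105) = 8 + 105 = 113)
p = -5/2 (p = (⅛)*(-20) = -5/2 ≈ -2.5000)
R = 2484 (R = (113 - 21)*(-10 + 37) = 92*27 = 2484)
O(m) = 4721/2 (O(m) = 2484 + (-121 - 5/2) = 2484 - 247/2 = 4721/2)
(O((9 + 4)*(-11)) - 220866) - 164983 = (4721/2 - 220866) - 164983 = -437011/2 - 164983 = -766977/2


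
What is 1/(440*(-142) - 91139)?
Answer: -1/153619 ≈ -6.5096e-6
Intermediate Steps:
1/(440*(-142) - 91139) = 1/(-62480 - 91139) = 1/(-153619) = -1/153619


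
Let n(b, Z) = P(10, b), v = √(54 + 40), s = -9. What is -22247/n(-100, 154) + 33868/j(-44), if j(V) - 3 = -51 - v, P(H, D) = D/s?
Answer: -60505923/22100 + 16934*√94/1105 ≈ -2589.2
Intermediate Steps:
v = √94 ≈ 9.6954
P(H, D) = -D/9 (P(H, D) = D/(-9) = D*(-⅑) = -D/9)
n(b, Z) = -b/9
j(V) = -48 - √94 (j(V) = 3 + (-51 - √94) = -48 - √94)
-22247/n(-100, 154) + 33868/j(-44) = -22247/((-⅑*(-100))) + 33868/(-48 - √94) = -22247/100/9 + 33868/(-48 - √94) = -22247*9/100 + 33868/(-48 - √94) = -200223/100 + 33868/(-48 - √94)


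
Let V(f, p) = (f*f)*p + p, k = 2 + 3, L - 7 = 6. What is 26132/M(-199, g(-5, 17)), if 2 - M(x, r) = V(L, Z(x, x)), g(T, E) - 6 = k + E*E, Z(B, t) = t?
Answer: 6533/8458 ≈ 0.77240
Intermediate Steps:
L = 13 (L = 7 + 6 = 13)
k = 5
g(T, E) = 11 + E² (g(T, E) = 6 + (5 + E*E) = 6 + (5 + E²) = 11 + E²)
V(f, p) = p + p*f² (V(f, p) = f²*p + p = p*f² + p = p + p*f²)
M(x, r) = 2 - 170*x (M(x, r) = 2 - x*(1 + 13²) = 2 - x*(1 + 169) = 2 - x*170 = 2 - 170*x)
26132/M(-199, g(-5, 17)) = 26132/(2 - 170*(-199)) = 26132/(2 + 33830) = 26132/33832 = 26132*(1/33832) = 6533/8458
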